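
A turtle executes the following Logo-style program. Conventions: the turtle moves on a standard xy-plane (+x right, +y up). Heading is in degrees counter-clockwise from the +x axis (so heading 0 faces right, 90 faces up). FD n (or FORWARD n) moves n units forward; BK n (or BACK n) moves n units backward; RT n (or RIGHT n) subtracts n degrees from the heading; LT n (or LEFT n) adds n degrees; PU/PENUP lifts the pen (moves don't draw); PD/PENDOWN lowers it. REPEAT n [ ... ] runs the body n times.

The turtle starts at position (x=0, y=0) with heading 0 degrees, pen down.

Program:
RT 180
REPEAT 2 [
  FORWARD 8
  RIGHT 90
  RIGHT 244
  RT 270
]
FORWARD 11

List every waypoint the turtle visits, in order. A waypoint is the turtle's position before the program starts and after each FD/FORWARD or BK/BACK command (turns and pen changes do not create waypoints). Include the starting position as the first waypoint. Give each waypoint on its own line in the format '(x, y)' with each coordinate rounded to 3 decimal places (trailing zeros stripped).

Executing turtle program step by step:
Start: pos=(0,0), heading=0, pen down
RT 180: heading 0 -> 180
REPEAT 2 [
  -- iteration 1/2 --
  FD 8: (0,0) -> (-8,0) [heading=180, draw]
  RT 90: heading 180 -> 90
  RT 244: heading 90 -> 206
  RT 270: heading 206 -> 296
  -- iteration 2/2 --
  FD 8: (-8,0) -> (-4.493,-7.19) [heading=296, draw]
  RT 90: heading 296 -> 206
  RT 244: heading 206 -> 322
  RT 270: heading 322 -> 52
]
FD 11: (-4.493,-7.19) -> (2.279,1.478) [heading=52, draw]
Final: pos=(2.279,1.478), heading=52, 3 segment(s) drawn
Waypoints (4 total):
(0, 0)
(-8, 0)
(-4.493, -7.19)
(2.279, 1.478)

Answer: (0, 0)
(-8, 0)
(-4.493, -7.19)
(2.279, 1.478)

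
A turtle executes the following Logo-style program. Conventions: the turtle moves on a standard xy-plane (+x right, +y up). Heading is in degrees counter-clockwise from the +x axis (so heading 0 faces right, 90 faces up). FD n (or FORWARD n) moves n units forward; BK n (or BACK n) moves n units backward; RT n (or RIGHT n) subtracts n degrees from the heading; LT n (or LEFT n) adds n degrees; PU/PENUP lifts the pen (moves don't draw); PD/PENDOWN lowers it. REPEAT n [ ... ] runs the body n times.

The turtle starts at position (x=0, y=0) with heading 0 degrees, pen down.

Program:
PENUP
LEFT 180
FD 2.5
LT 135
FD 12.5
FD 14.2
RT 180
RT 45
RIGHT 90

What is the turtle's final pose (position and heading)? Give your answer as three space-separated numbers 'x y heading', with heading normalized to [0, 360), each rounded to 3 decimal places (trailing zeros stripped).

Answer: 16.38 -18.88 0

Derivation:
Executing turtle program step by step:
Start: pos=(0,0), heading=0, pen down
PU: pen up
LT 180: heading 0 -> 180
FD 2.5: (0,0) -> (-2.5,0) [heading=180, move]
LT 135: heading 180 -> 315
FD 12.5: (-2.5,0) -> (6.339,-8.839) [heading=315, move]
FD 14.2: (6.339,-8.839) -> (16.38,-18.88) [heading=315, move]
RT 180: heading 315 -> 135
RT 45: heading 135 -> 90
RT 90: heading 90 -> 0
Final: pos=(16.38,-18.88), heading=0, 0 segment(s) drawn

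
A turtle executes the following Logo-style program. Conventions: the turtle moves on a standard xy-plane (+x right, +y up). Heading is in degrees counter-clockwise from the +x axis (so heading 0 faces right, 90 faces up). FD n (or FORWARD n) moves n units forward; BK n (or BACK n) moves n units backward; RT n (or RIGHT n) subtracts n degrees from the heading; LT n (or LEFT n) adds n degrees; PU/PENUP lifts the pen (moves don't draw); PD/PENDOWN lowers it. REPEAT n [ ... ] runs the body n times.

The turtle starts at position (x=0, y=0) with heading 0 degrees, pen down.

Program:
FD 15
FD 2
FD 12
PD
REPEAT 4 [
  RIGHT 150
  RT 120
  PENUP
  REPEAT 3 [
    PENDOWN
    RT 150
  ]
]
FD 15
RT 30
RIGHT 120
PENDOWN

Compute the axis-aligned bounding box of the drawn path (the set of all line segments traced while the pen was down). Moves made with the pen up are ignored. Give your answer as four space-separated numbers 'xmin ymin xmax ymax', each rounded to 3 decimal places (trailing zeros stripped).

Answer: 0 0 44 0

Derivation:
Executing turtle program step by step:
Start: pos=(0,0), heading=0, pen down
FD 15: (0,0) -> (15,0) [heading=0, draw]
FD 2: (15,0) -> (17,0) [heading=0, draw]
FD 12: (17,0) -> (29,0) [heading=0, draw]
PD: pen down
REPEAT 4 [
  -- iteration 1/4 --
  RT 150: heading 0 -> 210
  RT 120: heading 210 -> 90
  PU: pen up
  REPEAT 3 [
    -- iteration 1/3 --
    PD: pen down
    RT 150: heading 90 -> 300
    -- iteration 2/3 --
    PD: pen down
    RT 150: heading 300 -> 150
    -- iteration 3/3 --
    PD: pen down
    RT 150: heading 150 -> 0
  ]
  -- iteration 2/4 --
  RT 150: heading 0 -> 210
  RT 120: heading 210 -> 90
  PU: pen up
  REPEAT 3 [
    -- iteration 1/3 --
    PD: pen down
    RT 150: heading 90 -> 300
    -- iteration 2/3 --
    PD: pen down
    RT 150: heading 300 -> 150
    -- iteration 3/3 --
    PD: pen down
    RT 150: heading 150 -> 0
  ]
  -- iteration 3/4 --
  RT 150: heading 0 -> 210
  RT 120: heading 210 -> 90
  PU: pen up
  REPEAT 3 [
    -- iteration 1/3 --
    PD: pen down
    RT 150: heading 90 -> 300
    -- iteration 2/3 --
    PD: pen down
    RT 150: heading 300 -> 150
    -- iteration 3/3 --
    PD: pen down
    RT 150: heading 150 -> 0
  ]
  -- iteration 4/4 --
  RT 150: heading 0 -> 210
  RT 120: heading 210 -> 90
  PU: pen up
  REPEAT 3 [
    -- iteration 1/3 --
    PD: pen down
    RT 150: heading 90 -> 300
    -- iteration 2/3 --
    PD: pen down
    RT 150: heading 300 -> 150
    -- iteration 3/3 --
    PD: pen down
    RT 150: heading 150 -> 0
  ]
]
FD 15: (29,0) -> (44,0) [heading=0, draw]
RT 30: heading 0 -> 330
RT 120: heading 330 -> 210
PD: pen down
Final: pos=(44,0), heading=210, 4 segment(s) drawn

Segment endpoints: x in {0, 15, 17, 29, 44}, y in {0, 0}
xmin=0, ymin=0, xmax=44, ymax=0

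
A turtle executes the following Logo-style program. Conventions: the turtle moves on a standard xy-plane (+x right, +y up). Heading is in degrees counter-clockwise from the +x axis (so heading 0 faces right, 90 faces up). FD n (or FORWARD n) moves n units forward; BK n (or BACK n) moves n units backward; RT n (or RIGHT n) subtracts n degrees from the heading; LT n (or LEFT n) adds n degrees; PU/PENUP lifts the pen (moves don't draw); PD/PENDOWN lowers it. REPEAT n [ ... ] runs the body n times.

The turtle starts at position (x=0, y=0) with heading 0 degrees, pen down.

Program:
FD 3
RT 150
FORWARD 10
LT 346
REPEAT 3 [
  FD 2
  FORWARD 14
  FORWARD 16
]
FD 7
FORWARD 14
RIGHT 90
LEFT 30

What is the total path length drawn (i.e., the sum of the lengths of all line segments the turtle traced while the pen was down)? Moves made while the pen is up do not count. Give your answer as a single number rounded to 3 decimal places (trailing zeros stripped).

Answer: 130

Derivation:
Executing turtle program step by step:
Start: pos=(0,0), heading=0, pen down
FD 3: (0,0) -> (3,0) [heading=0, draw]
RT 150: heading 0 -> 210
FD 10: (3,0) -> (-5.66,-5) [heading=210, draw]
LT 346: heading 210 -> 196
REPEAT 3 [
  -- iteration 1/3 --
  FD 2: (-5.66,-5) -> (-7.583,-5.551) [heading=196, draw]
  FD 14: (-7.583,-5.551) -> (-21.04,-9.41) [heading=196, draw]
  FD 16: (-21.04,-9.41) -> (-36.421,-13.82) [heading=196, draw]
  -- iteration 2/3 --
  FD 2: (-36.421,-13.82) -> (-38.343,-14.372) [heading=196, draw]
  FD 14: (-38.343,-14.372) -> (-51.801,-18.231) [heading=196, draw]
  FD 16: (-51.801,-18.231) -> (-67.181,-22.641) [heading=196, draw]
  -- iteration 3/3 --
  FD 2: (-67.181,-22.641) -> (-69.104,-23.192) [heading=196, draw]
  FD 14: (-69.104,-23.192) -> (-82.561,-27.051) [heading=196, draw]
  FD 16: (-82.561,-27.051) -> (-97.941,-31.461) [heading=196, draw]
]
FD 7: (-97.941,-31.461) -> (-104.67,-33.391) [heading=196, draw]
FD 14: (-104.67,-33.391) -> (-118.128,-37.25) [heading=196, draw]
RT 90: heading 196 -> 106
LT 30: heading 106 -> 136
Final: pos=(-118.128,-37.25), heading=136, 13 segment(s) drawn

Segment lengths:
  seg 1: (0,0) -> (3,0), length = 3
  seg 2: (3,0) -> (-5.66,-5), length = 10
  seg 3: (-5.66,-5) -> (-7.583,-5.551), length = 2
  seg 4: (-7.583,-5.551) -> (-21.04,-9.41), length = 14
  seg 5: (-21.04,-9.41) -> (-36.421,-13.82), length = 16
  seg 6: (-36.421,-13.82) -> (-38.343,-14.372), length = 2
  seg 7: (-38.343,-14.372) -> (-51.801,-18.231), length = 14
  seg 8: (-51.801,-18.231) -> (-67.181,-22.641), length = 16
  seg 9: (-67.181,-22.641) -> (-69.104,-23.192), length = 2
  seg 10: (-69.104,-23.192) -> (-82.561,-27.051), length = 14
  seg 11: (-82.561,-27.051) -> (-97.941,-31.461), length = 16
  seg 12: (-97.941,-31.461) -> (-104.67,-33.391), length = 7
  seg 13: (-104.67,-33.391) -> (-118.128,-37.25), length = 14
Total = 130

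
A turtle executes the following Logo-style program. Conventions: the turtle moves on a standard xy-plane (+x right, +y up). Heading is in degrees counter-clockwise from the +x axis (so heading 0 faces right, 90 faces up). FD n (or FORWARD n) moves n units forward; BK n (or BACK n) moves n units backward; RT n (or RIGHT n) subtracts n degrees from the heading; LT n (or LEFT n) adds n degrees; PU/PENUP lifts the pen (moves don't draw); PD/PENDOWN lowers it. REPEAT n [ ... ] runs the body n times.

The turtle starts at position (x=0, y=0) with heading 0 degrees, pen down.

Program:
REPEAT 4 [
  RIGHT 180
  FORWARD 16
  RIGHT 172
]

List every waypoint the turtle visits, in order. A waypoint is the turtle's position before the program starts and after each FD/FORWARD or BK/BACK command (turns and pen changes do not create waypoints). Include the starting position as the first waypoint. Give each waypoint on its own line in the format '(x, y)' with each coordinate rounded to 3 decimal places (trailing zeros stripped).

Executing turtle program step by step:
Start: pos=(0,0), heading=0, pen down
REPEAT 4 [
  -- iteration 1/4 --
  RT 180: heading 0 -> 180
  FD 16: (0,0) -> (-16,0) [heading=180, draw]
  RT 172: heading 180 -> 8
  -- iteration 2/4 --
  RT 180: heading 8 -> 188
  FD 16: (-16,0) -> (-31.844,-2.227) [heading=188, draw]
  RT 172: heading 188 -> 16
  -- iteration 3/4 --
  RT 180: heading 16 -> 196
  FD 16: (-31.844,-2.227) -> (-47.224,-6.637) [heading=196, draw]
  RT 172: heading 196 -> 24
  -- iteration 4/4 --
  RT 180: heading 24 -> 204
  FD 16: (-47.224,-6.637) -> (-61.841,-13.145) [heading=204, draw]
  RT 172: heading 204 -> 32
]
Final: pos=(-61.841,-13.145), heading=32, 4 segment(s) drawn
Waypoints (5 total):
(0, 0)
(-16, 0)
(-31.844, -2.227)
(-47.224, -6.637)
(-61.841, -13.145)

Answer: (0, 0)
(-16, 0)
(-31.844, -2.227)
(-47.224, -6.637)
(-61.841, -13.145)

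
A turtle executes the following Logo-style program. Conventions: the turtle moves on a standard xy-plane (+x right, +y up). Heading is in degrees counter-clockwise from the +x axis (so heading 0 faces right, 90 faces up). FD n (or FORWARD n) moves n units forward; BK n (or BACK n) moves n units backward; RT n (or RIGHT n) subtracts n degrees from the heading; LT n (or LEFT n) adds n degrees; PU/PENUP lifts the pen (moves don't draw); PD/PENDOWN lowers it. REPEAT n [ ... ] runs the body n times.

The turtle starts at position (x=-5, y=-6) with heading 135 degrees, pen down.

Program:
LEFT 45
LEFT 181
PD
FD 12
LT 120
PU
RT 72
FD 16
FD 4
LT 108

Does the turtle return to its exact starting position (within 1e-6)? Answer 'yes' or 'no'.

Answer: no

Derivation:
Executing turtle program step by step:
Start: pos=(-5,-6), heading=135, pen down
LT 45: heading 135 -> 180
LT 181: heading 180 -> 1
PD: pen down
FD 12: (-5,-6) -> (6.998,-5.791) [heading=1, draw]
LT 120: heading 1 -> 121
PU: pen up
RT 72: heading 121 -> 49
FD 16: (6.998,-5.791) -> (17.495,6.285) [heading=49, move]
FD 4: (17.495,6.285) -> (20.119,9.304) [heading=49, move]
LT 108: heading 49 -> 157
Final: pos=(20.119,9.304), heading=157, 1 segment(s) drawn

Start position: (-5, -6)
Final position: (20.119, 9.304)
Distance = 29.414; >= 1e-6 -> NOT closed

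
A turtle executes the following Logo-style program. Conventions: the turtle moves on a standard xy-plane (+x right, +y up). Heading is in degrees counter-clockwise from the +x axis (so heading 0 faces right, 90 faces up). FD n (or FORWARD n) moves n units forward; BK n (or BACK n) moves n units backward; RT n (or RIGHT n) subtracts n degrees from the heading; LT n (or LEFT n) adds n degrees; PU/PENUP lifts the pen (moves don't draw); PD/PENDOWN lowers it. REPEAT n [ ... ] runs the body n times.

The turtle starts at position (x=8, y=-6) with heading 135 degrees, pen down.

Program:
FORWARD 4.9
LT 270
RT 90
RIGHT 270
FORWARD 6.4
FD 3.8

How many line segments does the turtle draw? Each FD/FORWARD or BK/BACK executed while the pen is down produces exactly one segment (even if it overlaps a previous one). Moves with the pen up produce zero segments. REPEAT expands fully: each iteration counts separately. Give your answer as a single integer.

Executing turtle program step by step:
Start: pos=(8,-6), heading=135, pen down
FD 4.9: (8,-6) -> (4.535,-2.535) [heading=135, draw]
LT 270: heading 135 -> 45
RT 90: heading 45 -> 315
RT 270: heading 315 -> 45
FD 6.4: (4.535,-2.535) -> (9.061,1.99) [heading=45, draw]
FD 3.8: (9.061,1.99) -> (11.748,4.677) [heading=45, draw]
Final: pos=(11.748,4.677), heading=45, 3 segment(s) drawn
Segments drawn: 3

Answer: 3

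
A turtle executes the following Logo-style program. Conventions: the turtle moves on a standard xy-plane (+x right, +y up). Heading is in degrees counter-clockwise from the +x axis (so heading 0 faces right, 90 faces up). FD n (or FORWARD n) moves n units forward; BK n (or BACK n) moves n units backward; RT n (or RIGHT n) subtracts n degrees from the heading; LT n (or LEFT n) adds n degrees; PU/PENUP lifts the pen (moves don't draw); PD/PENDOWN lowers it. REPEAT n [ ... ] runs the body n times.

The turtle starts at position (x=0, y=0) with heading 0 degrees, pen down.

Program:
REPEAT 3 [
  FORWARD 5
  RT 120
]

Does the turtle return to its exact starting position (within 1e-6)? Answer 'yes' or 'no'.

Answer: yes

Derivation:
Executing turtle program step by step:
Start: pos=(0,0), heading=0, pen down
REPEAT 3 [
  -- iteration 1/3 --
  FD 5: (0,0) -> (5,0) [heading=0, draw]
  RT 120: heading 0 -> 240
  -- iteration 2/3 --
  FD 5: (5,0) -> (2.5,-4.33) [heading=240, draw]
  RT 120: heading 240 -> 120
  -- iteration 3/3 --
  FD 5: (2.5,-4.33) -> (0,0) [heading=120, draw]
  RT 120: heading 120 -> 0
]
Final: pos=(0,0), heading=0, 3 segment(s) drawn

Start position: (0, 0)
Final position: (0, 0)
Distance = 0; < 1e-6 -> CLOSED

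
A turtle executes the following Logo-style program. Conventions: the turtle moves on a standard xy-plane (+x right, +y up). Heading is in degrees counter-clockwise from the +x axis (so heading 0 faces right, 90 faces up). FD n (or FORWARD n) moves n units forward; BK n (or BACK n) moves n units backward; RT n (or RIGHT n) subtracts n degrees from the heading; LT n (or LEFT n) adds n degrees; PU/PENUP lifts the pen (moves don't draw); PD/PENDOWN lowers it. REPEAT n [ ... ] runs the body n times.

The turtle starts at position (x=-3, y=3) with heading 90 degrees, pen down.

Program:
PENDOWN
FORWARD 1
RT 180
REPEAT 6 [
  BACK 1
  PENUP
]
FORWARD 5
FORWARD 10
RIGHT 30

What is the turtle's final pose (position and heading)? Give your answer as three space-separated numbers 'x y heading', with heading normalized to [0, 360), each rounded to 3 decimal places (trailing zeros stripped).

Executing turtle program step by step:
Start: pos=(-3,3), heading=90, pen down
PD: pen down
FD 1: (-3,3) -> (-3,4) [heading=90, draw]
RT 180: heading 90 -> 270
REPEAT 6 [
  -- iteration 1/6 --
  BK 1: (-3,4) -> (-3,5) [heading=270, draw]
  PU: pen up
  -- iteration 2/6 --
  BK 1: (-3,5) -> (-3,6) [heading=270, move]
  PU: pen up
  -- iteration 3/6 --
  BK 1: (-3,6) -> (-3,7) [heading=270, move]
  PU: pen up
  -- iteration 4/6 --
  BK 1: (-3,7) -> (-3,8) [heading=270, move]
  PU: pen up
  -- iteration 5/6 --
  BK 1: (-3,8) -> (-3,9) [heading=270, move]
  PU: pen up
  -- iteration 6/6 --
  BK 1: (-3,9) -> (-3,10) [heading=270, move]
  PU: pen up
]
FD 5: (-3,10) -> (-3,5) [heading=270, move]
FD 10: (-3,5) -> (-3,-5) [heading=270, move]
RT 30: heading 270 -> 240
Final: pos=(-3,-5), heading=240, 2 segment(s) drawn

Answer: -3 -5 240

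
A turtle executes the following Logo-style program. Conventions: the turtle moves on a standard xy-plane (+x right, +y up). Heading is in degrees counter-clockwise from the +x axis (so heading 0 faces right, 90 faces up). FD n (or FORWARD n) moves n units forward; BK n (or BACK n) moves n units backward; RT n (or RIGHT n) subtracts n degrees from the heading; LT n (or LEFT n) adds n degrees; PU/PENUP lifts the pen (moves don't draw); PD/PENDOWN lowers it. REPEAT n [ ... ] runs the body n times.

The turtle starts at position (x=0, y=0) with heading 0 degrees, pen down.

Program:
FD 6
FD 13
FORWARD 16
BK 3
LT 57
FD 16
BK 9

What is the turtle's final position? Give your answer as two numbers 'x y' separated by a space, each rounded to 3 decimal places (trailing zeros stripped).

Executing turtle program step by step:
Start: pos=(0,0), heading=0, pen down
FD 6: (0,0) -> (6,0) [heading=0, draw]
FD 13: (6,0) -> (19,0) [heading=0, draw]
FD 16: (19,0) -> (35,0) [heading=0, draw]
BK 3: (35,0) -> (32,0) [heading=0, draw]
LT 57: heading 0 -> 57
FD 16: (32,0) -> (40.714,13.419) [heading=57, draw]
BK 9: (40.714,13.419) -> (35.812,5.871) [heading=57, draw]
Final: pos=(35.812,5.871), heading=57, 6 segment(s) drawn

Answer: 35.812 5.871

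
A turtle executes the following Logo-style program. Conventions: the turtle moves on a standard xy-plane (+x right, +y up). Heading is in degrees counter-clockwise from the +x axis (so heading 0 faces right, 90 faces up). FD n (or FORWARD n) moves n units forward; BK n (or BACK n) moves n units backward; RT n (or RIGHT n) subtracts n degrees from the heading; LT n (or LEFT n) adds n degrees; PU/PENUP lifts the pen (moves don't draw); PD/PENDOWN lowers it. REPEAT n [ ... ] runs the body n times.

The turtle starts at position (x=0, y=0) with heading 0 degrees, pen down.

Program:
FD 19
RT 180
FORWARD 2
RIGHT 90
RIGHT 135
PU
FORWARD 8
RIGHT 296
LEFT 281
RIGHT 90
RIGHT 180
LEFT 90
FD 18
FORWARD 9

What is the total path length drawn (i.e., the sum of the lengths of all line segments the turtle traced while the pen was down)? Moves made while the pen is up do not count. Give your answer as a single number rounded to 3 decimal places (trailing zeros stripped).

Answer: 21

Derivation:
Executing turtle program step by step:
Start: pos=(0,0), heading=0, pen down
FD 19: (0,0) -> (19,0) [heading=0, draw]
RT 180: heading 0 -> 180
FD 2: (19,0) -> (17,0) [heading=180, draw]
RT 90: heading 180 -> 90
RT 135: heading 90 -> 315
PU: pen up
FD 8: (17,0) -> (22.657,-5.657) [heading=315, move]
RT 296: heading 315 -> 19
LT 281: heading 19 -> 300
RT 90: heading 300 -> 210
RT 180: heading 210 -> 30
LT 90: heading 30 -> 120
FD 18: (22.657,-5.657) -> (13.657,9.932) [heading=120, move]
FD 9: (13.657,9.932) -> (9.157,17.726) [heading=120, move]
Final: pos=(9.157,17.726), heading=120, 2 segment(s) drawn

Segment lengths:
  seg 1: (0,0) -> (19,0), length = 19
  seg 2: (19,0) -> (17,0), length = 2
Total = 21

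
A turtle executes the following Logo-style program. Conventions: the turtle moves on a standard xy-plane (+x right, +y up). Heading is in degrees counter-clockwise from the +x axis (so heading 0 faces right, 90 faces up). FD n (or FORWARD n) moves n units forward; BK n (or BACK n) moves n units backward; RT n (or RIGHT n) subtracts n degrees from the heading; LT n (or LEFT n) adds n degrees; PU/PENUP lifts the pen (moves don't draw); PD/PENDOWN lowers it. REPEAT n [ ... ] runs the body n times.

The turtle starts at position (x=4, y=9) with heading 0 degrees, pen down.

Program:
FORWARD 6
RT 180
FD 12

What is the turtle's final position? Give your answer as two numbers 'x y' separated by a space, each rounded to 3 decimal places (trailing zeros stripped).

Executing turtle program step by step:
Start: pos=(4,9), heading=0, pen down
FD 6: (4,9) -> (10,9) [heading=0, draw]
RT 180: heading 0 -> 180
FD 12: (10,9) -> (-2,9) [heading=180, draw]
Final: pos=(-2,9), heading=180, 2 segment(s) drawn

Answer: -2 9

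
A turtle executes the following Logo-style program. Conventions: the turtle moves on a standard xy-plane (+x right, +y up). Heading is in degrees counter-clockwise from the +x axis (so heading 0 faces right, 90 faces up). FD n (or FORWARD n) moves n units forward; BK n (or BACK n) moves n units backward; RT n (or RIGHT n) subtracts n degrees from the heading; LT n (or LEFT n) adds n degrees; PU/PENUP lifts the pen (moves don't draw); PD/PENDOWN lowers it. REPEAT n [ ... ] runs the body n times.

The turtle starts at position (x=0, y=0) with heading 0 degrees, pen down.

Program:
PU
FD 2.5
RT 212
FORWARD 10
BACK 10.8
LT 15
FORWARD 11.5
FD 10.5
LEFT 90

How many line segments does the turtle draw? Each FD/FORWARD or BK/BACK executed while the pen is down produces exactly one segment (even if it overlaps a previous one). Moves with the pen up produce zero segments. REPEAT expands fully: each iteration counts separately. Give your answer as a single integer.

Answer: 0

Derivation:
Executing turtle program step by step:
Start: pos=(0,0), heading=0, pen down
PU: pen up
FD 2.5: (0,0) -> (2.5,0) [heading=0, move]
RT 212: heading 0 -> 148
FD 10: (2.5,0) -> (-5.98,5.299) [heading=148, move]
BK 10.8: (-5.98,5.299) -> (3.178,-0.424) [heading=148, move]
LT 15: heading 148 -> 163
FD 11.5: (3.178,-0.424) -> (-7.819,2.938) [heading=163, move]
FD 10.5: (-7.819,2.938) -> (-17.86,6.008) [heading=163, move]
LT 90: heading 163 -> 253
Final: pos=(-17.86,6.008), heading=253, 0 segment(s) drawn
Segments drawn: 0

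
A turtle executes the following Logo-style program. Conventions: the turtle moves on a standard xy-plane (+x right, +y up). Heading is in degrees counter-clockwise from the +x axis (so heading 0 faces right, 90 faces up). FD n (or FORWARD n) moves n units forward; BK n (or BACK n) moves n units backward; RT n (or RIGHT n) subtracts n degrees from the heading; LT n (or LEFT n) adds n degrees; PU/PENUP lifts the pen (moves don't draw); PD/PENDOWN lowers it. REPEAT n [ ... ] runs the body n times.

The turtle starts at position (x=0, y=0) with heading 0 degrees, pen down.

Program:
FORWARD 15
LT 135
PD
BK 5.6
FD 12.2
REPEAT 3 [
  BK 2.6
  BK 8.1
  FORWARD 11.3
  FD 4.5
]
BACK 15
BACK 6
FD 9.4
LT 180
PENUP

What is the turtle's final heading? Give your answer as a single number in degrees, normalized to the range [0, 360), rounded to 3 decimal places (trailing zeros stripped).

Executing turtle program step by step:
Start: pos=(0,0), heading=0, pen down
FD 15: (0,0) -> (15,0) [heading=0, draw]
LT 135: heading 0 -> 135
PD: pen down
BK 5.6: (15,0) -> (18.96,-3.96) [heading=135, draw]
FD 12.2: (18.96,-3.96) -> (10.333,4.667) [heading=135, draw]
REPEAT 3 [
  -- iteration 1/3 --
  BK 2.6: (10.333,4.667) -> (12.172,2.828) [heading=135, draw]
  BK 8.1: (12.172,2.828) -> (17.899,-2.899) [heading=135, draw]
  FD 11.3: (17.899,-2.899) -> (9.909,5.091) [heading=135, draw]
  FD 4.5: (9.909,5.091) -> (6.727,8.273) [heading=135, draw]
  -- iteration 2/3 --
  BK 2.6: (6.727,8.273) -> (8.565,6.435) [heading=135, draw]
  BK 8.1: (8.565,6.435) -> (14.293,0.707) [heading=135, draw]
  FD 11.3: (14.293,0.707) -> (6.303,8.697) [heading=135, draw]
  FD 4.5: (6.303,8.697) -> (3.121,11.879) [heading=135, draw]
  -- iteration 3/3 --
  BK 2.6: (3.121,11.879) -> (4.959,10.041) [heading=135, draw]
  BK 8.1: (4.959,10.041) -> (10.687,4.313) [heading=135, draw]
  FD 11.3: (10.687,4.313) -> (2.696,12.304) [heading=135, draw]
  FD 4.5: (2.696,12.304) -> (-0.486,15.486) [heading=135, draw]
]
BK 15: (-0.486,15.486) -> (10.121,4.879) [heading=135, draw]
BK 6: (10.121,4.879) -> (14.364,0.636) [heading=135, draw]
FD 9.4: (14.364,0.636) -> (7.717,7.283) [heading=135, draw]
LT 180: heading 135 -> 315
PU: pen up
Final: pos=(7.717,7.283), heading=315, 18 segment(s) drawn

Answer: 315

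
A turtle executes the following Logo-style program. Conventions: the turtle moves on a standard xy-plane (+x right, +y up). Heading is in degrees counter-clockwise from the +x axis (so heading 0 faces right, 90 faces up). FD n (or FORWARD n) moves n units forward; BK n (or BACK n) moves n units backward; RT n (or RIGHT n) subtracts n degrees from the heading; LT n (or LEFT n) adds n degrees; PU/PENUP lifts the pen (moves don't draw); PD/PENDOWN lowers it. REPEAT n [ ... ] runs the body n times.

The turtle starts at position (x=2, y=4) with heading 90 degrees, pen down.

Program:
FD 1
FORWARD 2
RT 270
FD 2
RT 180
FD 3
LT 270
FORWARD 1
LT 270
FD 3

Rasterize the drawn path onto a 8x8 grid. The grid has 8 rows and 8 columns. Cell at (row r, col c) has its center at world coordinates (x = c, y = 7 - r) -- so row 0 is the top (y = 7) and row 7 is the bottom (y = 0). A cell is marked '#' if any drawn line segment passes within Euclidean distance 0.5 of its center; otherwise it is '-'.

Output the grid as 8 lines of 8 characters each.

Segment 0: (2,4) -> (2,5)
Segment 1: (2,5) -> (2,7)
Segment 2: (2,7) -> (0,7)
Segment 3: (0,7) -> (3,7)
Segment 4: (3,7) -> (3,6)
Segment 5: (3,6) -> (0,6)

Answer: ####----
####----
--#-----
--#-----
--------
--------
--------
--------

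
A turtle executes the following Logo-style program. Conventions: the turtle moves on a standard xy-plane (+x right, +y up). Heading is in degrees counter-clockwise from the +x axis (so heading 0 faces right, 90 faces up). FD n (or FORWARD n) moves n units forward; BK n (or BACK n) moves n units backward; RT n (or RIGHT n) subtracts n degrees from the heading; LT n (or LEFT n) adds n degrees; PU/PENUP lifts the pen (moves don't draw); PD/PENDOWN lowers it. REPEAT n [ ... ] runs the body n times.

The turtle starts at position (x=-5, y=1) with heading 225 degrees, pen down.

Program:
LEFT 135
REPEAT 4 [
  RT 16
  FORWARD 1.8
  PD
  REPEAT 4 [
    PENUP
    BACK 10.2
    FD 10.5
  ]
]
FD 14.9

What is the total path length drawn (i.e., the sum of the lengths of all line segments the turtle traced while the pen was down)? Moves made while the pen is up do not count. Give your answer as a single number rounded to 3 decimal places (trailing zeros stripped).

Answer: 1.8

Derivation:
Executing turtle program step by step:
Start: pos=(-5,1), heading=225, pen down
LT 135: heading 225 -> 0
REPEAT 4 [
  -- iteration 1/4 --
  RT 16: heading 0 -> 344
  FD 1.8: (-5,1) -> (-3.27,0.504) [heading=344, draw]
  PD: pen down
  REPEAT 4 [
    -- iteration 1/4 --
    PU: pen up
    BK 10.2: (-3.27,0.504) -> (-13.075,3.315) [heading=344, move]
    FD 10.5: (-13.075,3.315) -> (-2.981,0.421) [heading=344, move]
    -- iteration 2/4 --
    PU: pen up
    BK 10.2: (-2.981,0.421) -> (-12.786,3.233) [heading=344, move]
    FD 10.5: (-12.786,3.233) -> (-2.693,0.338) [heading=344, move]
    -- iteration 3/4 --
    PU: pen up
    BK 10.2: (-2.693,0.338) -> (-12.498,3.15) [heading=344, move]
    FD 10.5: (-12.498,3.15) -> (-2.405,0.256) [heading=344, move]
    -- iteration 4/4 --
    PU: pen up
    BK 10.2: (-2.405,0.256) -> (-12.209,3.067) [heading=344, move]
    FD 10.5: (-12.209,3.067) -> (-2.116,0.173) [heading=344, move]
  ]
  -- iteration 2/4 --
  RT 16: heading 344 -> 328
  FD 1.8: (-2.116,0.173) -> (-0.59,-0.781) [heading=328, move]
  PD: pen down
  REPEAT 4 [
    -- iteration 1/4 --
    PU: pen up
    BK 10.2: (-0.59,-0.781) -> (-9.24,4.624) [heading=328, move]
    FD 10.5: (-9.24,4.624) -> (-0.335,-0.94) [heading=328, move]
    -- iteration 2/4 --
    PU: pen up
    BK 10.2: (-0.335,-0.94) -> (-8.985,4.465) [heading=328, move]
    FD 10.5: (-8.985,4.465) -> (-0.081,-1.099) [heading=328, move]
    -- iteration 3/4 --
    PU: pen up
    BK 10.2: (-0.081,-1.099) -> (-8.731,4.306) [heading=328, move]
    FD 10.5: (-8.731,4.306) -> (0.174,-1.258) [heading=328, move]
    -- iteration 4/4 --
    PU: pen up
    BK 10.2: (0.174,-1.258) -> (-8.477,4.147) [heading=328, move]
    FD 10.5: (-8.477,4.147) -> (0.428,-1.417) [heading=328, move]
  ]
  -- iteration 3/4 --
  RT 16: heading 328 -> 312
  FD 1.8: (0.428,-1.417) -> (1.632,-2.754) [heading=312, move]
  PD: pen down
  REPEAT 4 [
    -- iteration 1/4 --
    PU: pen up
    BK 10.2: (1.632,-2.754) -> (-5.193,4.826) [heading=312, move]
    FD 10.5: (-5.193,4.826) -> (1.833,-2.977) [heading=312, move]
    -- iteration 2/4 --
    PU: pen up
    BK 10.2: (1.833,-2.977) -> (-4.992,4.603) [heading=312, move]
    FD 10.5: (-4.992,4.603) -> (2.034,-3.2) [heading=312, move]
    -- iteration 3/4 --
    PU: pen up
    BK 10.2: (2.034,-3.2) -> (-4.791,4.38) [heading=312, move]
    FD 10.5: (-4.791,4.38) -> (2.235,-3.423) [heading=312, move]
    -- iteration 4/4 --
    PU: pen up
    BK 10.2: (2.235,-3.423) -> (-4.591,4.157) [heading=312, move]
    FD 10.5: (-4.591,4.157) -> (2.435,-3.646) [heading=312, move]
  ]
  -- iteration 4/4 --
  RT 16: heading 312 -> 296
  FD 1.8: (2.435,-3.646) -> (3.224,-5.264) [heading=296, move]
  PD: pen down
  REPEAT 4 [
    -- iteration 1/4 --
    PU: pen up
    BK 10.2: (3.224,-5.264) -> (-1.247,3.904) [heading=296, move]
    FD 10.5: (-1.247,3.904) -> (3.356,-5.534) [heading=296, move]
    -- iteration 2/4 --
    PU: pen up
    BK 10.2: (3.356,-5.534) -> (-1.115,3.634) [heading=296, move]
    FD 10.5: (-1.115,3.634) -> (3.487,-5.803) [heading=296, move]
    -- iteration 3/4 --
    PU: pen up
    BK 10.2: (3.487,-5.803) -> (-0.984,3.364) [heading=296, move]
    FD 10.5: (-0.984,3.364) -> (3.619,-6.073) [heading=296, move]
    -- iteration 4/4 --
    PU: pen up
    BK 10.2: (3.619,-6.073) -> (-0.852,3.095) [heading=296, move]
    FD 10.5: (-0.852,3.095) -> (3.75,-6.342) [heading=296, move]
  ]
]
FD 14.9: (3.75,-6.342) -> (10.282,-19.735) [heading=296, move]
Final: pos=(10.282,-19.735), heading=296, 1 segment(s) drawn

Segment lengths:
  seg 1: (-5,1) -> (-3.27,0.504), length = 1.8
Total = 1.8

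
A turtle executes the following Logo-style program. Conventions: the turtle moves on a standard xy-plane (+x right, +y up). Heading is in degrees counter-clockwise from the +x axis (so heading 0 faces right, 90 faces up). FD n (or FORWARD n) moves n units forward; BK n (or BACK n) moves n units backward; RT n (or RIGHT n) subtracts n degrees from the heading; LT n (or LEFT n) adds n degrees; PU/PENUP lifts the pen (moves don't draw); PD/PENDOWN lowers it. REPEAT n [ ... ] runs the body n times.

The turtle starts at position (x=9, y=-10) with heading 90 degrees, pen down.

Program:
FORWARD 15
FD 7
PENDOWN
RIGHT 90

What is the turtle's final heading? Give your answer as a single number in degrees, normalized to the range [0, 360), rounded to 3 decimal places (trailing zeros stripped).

Answer: 0

Derivation:
Executing turtle program step by step:
Start: pos=(9,-10), heading=90, pen down
FD 15: (9,-10) -> (9,5) [heading=90, draw]
FD 7: (9,5) -> (9,12) [heading=90, draw]
PD: pen down
RT 90: heading 90 -> 0
Final: pos=(9,12), heading=0, 2 segment(s) drawn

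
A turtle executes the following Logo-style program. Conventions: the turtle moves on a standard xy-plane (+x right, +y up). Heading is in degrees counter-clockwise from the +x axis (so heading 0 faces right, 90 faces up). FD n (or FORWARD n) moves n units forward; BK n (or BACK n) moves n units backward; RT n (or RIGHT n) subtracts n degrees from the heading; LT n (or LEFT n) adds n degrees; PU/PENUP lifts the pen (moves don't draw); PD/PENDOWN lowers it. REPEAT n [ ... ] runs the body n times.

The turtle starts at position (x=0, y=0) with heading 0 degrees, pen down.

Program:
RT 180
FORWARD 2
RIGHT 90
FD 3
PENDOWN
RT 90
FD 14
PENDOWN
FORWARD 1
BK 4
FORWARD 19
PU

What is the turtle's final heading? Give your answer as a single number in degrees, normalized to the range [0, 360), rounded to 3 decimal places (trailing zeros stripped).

Answer: 0

Derivation:
Executing turtle program step by step:
Start: pos=(0,0), heading=0, pen down
RT 180: heading 0 -> 180
FD 2: (0,0) -> (-2,0) [heading=180, draw]
RT 90: heading 180 -> 90
FD 3: (-2,0) -> (-2,3) [heading=90, draw]
PD: pen down
RT 90: heading 90 -> 0
FD 14: (-2,3) -> (12,3) [heading=0, draw]
PD: pen down
FD 1: (12,3) -> (13,3) [heading=0, draw]
BK 4: (13,3) -> (9,3) [heading=0, draw]
FD 19: (9,3) -> (28,3) [heading=0, draw]
PU: pen up
Final: pos=(28,3), heading=0, 6 segment(s) drawn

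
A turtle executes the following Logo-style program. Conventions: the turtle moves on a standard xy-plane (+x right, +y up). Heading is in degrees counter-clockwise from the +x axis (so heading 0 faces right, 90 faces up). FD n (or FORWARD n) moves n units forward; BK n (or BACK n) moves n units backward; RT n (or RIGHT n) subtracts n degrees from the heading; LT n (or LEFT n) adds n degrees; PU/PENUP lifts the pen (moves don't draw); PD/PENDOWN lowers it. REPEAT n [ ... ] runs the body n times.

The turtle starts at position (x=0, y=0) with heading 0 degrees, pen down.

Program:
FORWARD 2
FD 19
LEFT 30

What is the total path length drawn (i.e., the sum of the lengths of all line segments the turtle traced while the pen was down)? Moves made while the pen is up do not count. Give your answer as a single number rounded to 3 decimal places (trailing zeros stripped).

Executing turtle program step by step:
Start: pos=(0,0), heading=0, pen down
FD 2: (0,0) -> (2,0) [heading=0, draw]
FD 19: (2,0) -> (21,0) [heading=0, draw]
LT 30: heading 0 -> 30
Final: pos=(21,0), heading=30, 2 segment(s) drawn

Segment lengths:
  seg 1: (0,0) -> (2,0), length = 2
  seg 2: (2,0) -> (21,0), length = 19
Total = 21

Answer: 21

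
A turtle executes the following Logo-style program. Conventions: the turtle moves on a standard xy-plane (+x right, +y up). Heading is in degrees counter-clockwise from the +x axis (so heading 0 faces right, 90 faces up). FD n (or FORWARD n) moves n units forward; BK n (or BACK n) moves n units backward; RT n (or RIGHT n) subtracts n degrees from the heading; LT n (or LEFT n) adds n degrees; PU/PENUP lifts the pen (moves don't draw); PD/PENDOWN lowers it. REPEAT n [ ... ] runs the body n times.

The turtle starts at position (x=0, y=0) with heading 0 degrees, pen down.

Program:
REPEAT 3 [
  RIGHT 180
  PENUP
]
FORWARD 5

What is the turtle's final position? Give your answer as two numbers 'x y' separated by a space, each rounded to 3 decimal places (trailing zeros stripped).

Answer: -5 0

Derivation:
Executing turtle program step by step:
Start: pos=(0,0), heading=0, pen down
REPEAT 3 [
  -- iteration 1/3 --
  RT 180: heading 0 -> 180
  PU: pen up
  -- iteration 2/3 --
  RT 180: heading 180 -> 0
  PU: pen up
  -- iteration 3/3 --
  RT 180: heading 0 -> 180
  PU: pen up
]
FD 5: (0,0) -> (-5,0) [heading=180, move]
Final: pos=(-5,0), heading=180, 0 segment(s) drawn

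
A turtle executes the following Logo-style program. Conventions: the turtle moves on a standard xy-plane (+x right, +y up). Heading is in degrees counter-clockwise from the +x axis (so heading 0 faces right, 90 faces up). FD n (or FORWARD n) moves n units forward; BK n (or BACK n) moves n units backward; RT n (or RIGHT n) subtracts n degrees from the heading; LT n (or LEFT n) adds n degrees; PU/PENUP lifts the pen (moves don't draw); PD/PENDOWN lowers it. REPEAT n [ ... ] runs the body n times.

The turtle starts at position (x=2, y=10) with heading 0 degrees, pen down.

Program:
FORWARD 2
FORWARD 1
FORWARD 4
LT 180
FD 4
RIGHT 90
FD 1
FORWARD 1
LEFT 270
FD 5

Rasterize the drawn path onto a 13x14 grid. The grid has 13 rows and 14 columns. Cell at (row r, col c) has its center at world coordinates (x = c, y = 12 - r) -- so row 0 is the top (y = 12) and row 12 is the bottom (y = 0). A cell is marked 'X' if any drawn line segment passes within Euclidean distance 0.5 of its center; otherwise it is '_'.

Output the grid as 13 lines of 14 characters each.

Segment 0: (2,10) -> (4,10)
Segment 1: (4,10) -> (5,10)
Segment 2: (5,10) -> (9,10)
Segment 3: (9,10) -> (5,10)
Segment 4: (5,10) -> (5,11)
Segment 5: (5,11) -> (5,12)
Segment 6: (5,12) -> (10,12)

Answer: _____XXXXXX___
_____X________
__XXXXXXXX____
______________
______________
______________
______________
______________
______________
______________
______________
______________
______________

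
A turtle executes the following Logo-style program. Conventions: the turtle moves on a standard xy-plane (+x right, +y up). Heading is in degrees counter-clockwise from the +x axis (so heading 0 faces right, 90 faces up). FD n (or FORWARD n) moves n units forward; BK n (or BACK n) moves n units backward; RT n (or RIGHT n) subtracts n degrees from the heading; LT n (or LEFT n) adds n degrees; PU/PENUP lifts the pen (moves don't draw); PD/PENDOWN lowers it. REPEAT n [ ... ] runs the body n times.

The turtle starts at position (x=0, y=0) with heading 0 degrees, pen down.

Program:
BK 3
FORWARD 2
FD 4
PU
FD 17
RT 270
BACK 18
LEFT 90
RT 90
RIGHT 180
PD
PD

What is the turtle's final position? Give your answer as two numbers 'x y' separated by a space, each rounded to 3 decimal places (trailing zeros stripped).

Answer: 20 -18

Derivation:
Executing turtle program step by step:
Start: pos=(0,0), heading=0, pen down
BK 3: (0,0) -> (-3,0) [heading=0, draw]
FD 2: (-3,0) -> (-1,0) [heading=0, draw]
FD 4: (-1,0) -> (3,0) [heading=0, draw]
PU: pen up
FD 17: (3,0) -> (20,0) [heading=0, move]
RT 270: heading 0 -> 90
BK 18: (20,0) -> (20,-18) [heading=90, move]
LT 90: heading 90 -> 180
RT 90: heading 180 -> 90
RT 180: heading 90 -> 270
PD: pen down
PD: pen down
Final: pos=(20,-18), heading=270, 3 segment(s) drawn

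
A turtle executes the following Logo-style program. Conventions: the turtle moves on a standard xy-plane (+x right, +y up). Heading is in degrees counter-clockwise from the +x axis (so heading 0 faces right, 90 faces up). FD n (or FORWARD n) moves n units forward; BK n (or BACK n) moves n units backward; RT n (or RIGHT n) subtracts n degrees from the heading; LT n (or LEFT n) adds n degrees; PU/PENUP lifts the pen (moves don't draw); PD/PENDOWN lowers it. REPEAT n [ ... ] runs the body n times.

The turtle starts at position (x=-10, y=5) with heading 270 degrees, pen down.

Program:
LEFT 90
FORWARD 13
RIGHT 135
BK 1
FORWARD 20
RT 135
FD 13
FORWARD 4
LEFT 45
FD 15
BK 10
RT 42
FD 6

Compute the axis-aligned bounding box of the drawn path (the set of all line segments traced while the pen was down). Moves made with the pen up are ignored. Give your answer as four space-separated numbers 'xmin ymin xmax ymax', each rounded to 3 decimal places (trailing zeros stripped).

Executing turtle program step by step:
Start: pos=(-10,5), heading=270, pen down
LT 90: heading 270 -> 0
FD 13: (-10,5) -> (3,5) [heading=0, draw]
RT 135: heading 0 -> 225
BK 1: (3,5) -> (3.707,5.707) [heading=225, draw]
FD 20: (3.707,5.707) -> (-10.435,-8.435) [heading=225, draw]
RT 135: heading 225 -> 90
FD 13: (-10.435,-8.435) -> (-10.435,4.565) [heading=90, draw]
FD 4: (-10.435,4.565) -> (-10.435,8.565) [heading=90, draw]
LT 45: heading 90 -> 135
FD 15: (-10.435,8.565) -> (-21.042,19.172) [heading=135, draw]
BK 10: (-21.042,19.172) -> (-13.971,12.101) [heading=135, draw]
RT 42: heading 135 -> 93
FD 6: (-13.971,12.101) -> (-14.285,18.092) [heading=93, draw]
Final: pos=(-14.285,18.092), heading=93, 8 segment(s) drawn

Segment endpoints: x in {-21.042, -14.285, -13.971, -10.435, -10, 3, 3.707}, y in {-8.435, 4.565, 5, 5, 5.707, 8.565, 12.101, 18.092, 19.172}
xmin=-21.042, ymin=-8.435, xmax=3.707, ymax=19.172

Answer: -21.042 -8.435 3.707 19.172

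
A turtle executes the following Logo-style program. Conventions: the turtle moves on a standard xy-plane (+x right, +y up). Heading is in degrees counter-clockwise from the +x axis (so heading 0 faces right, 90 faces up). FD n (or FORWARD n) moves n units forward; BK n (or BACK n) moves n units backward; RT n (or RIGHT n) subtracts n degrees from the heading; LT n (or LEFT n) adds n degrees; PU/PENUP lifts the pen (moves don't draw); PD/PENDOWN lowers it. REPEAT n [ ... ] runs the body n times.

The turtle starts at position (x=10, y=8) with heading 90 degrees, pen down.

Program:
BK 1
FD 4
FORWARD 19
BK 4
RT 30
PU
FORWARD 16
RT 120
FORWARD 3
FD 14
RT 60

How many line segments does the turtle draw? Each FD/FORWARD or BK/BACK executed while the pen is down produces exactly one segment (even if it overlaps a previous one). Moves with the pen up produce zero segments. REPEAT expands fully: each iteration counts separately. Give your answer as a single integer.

Executing turtle program step by step:
Start: pos=(10,8), heading=90, pen down
BK 1: (10,8) -> (10,7) [heading=90, draw]
FD 4: (10,7) -> (10,11) [heading=90, draw]
FD 19: (10,11) -> (10,30) [heading=90, draw]
BK 4: (10,30) -> (10,26) [heading=90, draw]
RT 30: heading 90 -> 60
PU: pen up
FD 16: (10,26) -> (18,39.856) [heading=60, move]
RT 120: heading 60 -> 300
FD 3: (18,39.856) -> (19.5,37.258) [heading=300, move]
FD 14: (19.5,37.258) -> (26.5,25.134) [heading=300, move]
RT 60: heading 300 -> 240
Final: pos=(26.5,25.134), heading=240, 4 segment(s) drawn
Segments drawn: 4

Answer: 4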